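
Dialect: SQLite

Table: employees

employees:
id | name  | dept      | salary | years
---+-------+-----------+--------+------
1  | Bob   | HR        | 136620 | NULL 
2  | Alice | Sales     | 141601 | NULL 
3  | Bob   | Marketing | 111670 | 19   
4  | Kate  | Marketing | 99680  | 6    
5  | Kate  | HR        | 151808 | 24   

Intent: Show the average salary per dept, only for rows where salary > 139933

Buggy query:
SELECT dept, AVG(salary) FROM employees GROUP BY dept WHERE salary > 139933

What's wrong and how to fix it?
Bug: WHERE cannot follow GROUP BY

Fix: Place WHERE between FROM and GROUP BY

Corrected query:
SELECT dept, AVG(salary) FROM employees WHERE salary > 139933 GROUP BY dept

Result:
dept  | AVG(salary)
------+------------
HR    | 151808     
Sales | 141601     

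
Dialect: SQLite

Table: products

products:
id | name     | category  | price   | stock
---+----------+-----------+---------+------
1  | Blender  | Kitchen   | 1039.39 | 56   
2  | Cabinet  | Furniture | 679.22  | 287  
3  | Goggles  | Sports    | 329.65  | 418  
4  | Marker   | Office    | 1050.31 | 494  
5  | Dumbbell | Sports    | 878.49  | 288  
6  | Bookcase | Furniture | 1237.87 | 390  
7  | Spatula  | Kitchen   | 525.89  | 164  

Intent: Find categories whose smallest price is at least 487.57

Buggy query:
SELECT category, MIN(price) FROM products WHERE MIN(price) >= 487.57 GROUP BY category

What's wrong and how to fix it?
Bug: MIN() in WHERE is a misuse of aggregate

Fix: Use HAVING for the per-group MIN condition

Corrected query:
SELECT category, MIN(price) FROM products GROUP BY category HAVING MIN(price) >= 487.57

Result:
category  | MIN(price)
----------+-----------
Furniture | 679.22    
Kitchen   | 525.89    
Office    | 1050.31   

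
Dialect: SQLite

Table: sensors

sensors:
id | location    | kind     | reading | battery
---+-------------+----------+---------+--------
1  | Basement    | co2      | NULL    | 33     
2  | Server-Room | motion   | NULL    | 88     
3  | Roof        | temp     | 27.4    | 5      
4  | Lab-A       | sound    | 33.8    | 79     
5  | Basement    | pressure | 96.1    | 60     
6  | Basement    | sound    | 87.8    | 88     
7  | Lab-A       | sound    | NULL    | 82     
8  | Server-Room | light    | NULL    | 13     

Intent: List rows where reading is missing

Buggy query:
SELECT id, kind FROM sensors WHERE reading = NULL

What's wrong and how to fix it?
Bug: '= NULL' is always unknown in SQL three-valued logic, so no rows match

Fix: Use IS NULL to test for NULL

Corrected query:
SELECT id, kind FROM sensors WHERE reading IS NULL

Result:
id | kind  
---+-------
1  | co2   
2  | motion
7  | sound 
8  | light 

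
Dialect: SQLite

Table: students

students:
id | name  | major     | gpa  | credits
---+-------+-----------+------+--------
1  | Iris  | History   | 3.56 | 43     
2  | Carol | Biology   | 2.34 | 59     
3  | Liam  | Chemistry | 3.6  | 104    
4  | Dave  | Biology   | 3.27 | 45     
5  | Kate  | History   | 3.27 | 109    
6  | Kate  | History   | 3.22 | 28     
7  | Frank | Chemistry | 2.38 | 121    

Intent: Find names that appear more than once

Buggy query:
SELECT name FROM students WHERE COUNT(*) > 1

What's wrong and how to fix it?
Bug: WHERE can't reference COUNT(*); aggregates are computed after WHERE

Fix: GROUP BY name, then filter groups with HAVING COUNT(*) > 1

Corrected query:
SELECT name FROM students GROUP BY name HAVING COUNT(*) > 1

Result:
name
----
Kate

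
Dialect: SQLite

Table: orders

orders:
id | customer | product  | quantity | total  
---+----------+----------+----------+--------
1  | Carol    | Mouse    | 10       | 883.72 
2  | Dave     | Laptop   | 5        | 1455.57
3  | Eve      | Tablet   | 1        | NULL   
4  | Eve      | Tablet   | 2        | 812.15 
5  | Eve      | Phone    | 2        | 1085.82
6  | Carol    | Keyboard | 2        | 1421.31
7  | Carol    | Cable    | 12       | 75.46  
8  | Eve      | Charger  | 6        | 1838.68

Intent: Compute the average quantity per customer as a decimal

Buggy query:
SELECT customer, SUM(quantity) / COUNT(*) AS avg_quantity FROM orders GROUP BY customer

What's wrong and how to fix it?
Bug: SUM(quantity) and COUNT(*) are both integers; the division truncates the fractional part

Fix: Multiply by 1.0 (or CAST to REAL) to force floating-point division

Corrected query:
SELECT customer, SUM(quantity) * 1.0 / COUNT(*) AS avg_quantity FROM orders GROUP BY customer

Result:
customer | avg_quantity
---------+-------------
Carol    | 8           
Dave     | 5           
Eve      | 2.75        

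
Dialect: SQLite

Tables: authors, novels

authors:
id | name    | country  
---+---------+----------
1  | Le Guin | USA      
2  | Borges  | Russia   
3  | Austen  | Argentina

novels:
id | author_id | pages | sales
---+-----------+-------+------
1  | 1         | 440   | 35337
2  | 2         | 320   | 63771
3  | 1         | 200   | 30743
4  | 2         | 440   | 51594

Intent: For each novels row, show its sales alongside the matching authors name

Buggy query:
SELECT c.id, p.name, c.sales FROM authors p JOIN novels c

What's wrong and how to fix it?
Bug: Missing join condition: each novels row is matched to all authors rows instead of just its own

Fix: Specify the join condition linking the foreign key to the parent id

Corrected query:
SELECT c.id, p.name, c.sales FROM authors p JOIN novels c ON c.author_id = p.id

Result:
id | name    | sales
---+---------+------
1  | Le Guin | 35337
2  | Borges  | 63771
3  | Le Guin | 30743
4  | Borges  | 51594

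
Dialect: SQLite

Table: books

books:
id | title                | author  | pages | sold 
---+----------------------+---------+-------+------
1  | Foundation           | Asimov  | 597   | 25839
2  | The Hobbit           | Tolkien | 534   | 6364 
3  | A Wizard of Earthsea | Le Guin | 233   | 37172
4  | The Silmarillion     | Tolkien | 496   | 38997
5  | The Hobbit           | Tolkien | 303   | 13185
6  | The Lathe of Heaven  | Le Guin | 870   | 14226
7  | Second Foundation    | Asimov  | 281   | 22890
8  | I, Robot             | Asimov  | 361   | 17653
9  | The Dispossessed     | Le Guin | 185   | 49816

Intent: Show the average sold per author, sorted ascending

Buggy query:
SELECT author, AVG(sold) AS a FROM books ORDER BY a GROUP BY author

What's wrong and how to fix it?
Bug: ORDER BY appears before GROUP BY; SQL clause order requires GROUP BY first

Fix: Reorder: SELECT … FROM … GROUP BY … ORDER BY …

Corrected query:
SELECT author, AVG(sold) AS a FROM books GROUP BY author ORDER BY a

Result:
author  | a           
--------+-------------
Tolkien | 19515.333333
Asimov  | 22127.333333
Le Guin | 33738       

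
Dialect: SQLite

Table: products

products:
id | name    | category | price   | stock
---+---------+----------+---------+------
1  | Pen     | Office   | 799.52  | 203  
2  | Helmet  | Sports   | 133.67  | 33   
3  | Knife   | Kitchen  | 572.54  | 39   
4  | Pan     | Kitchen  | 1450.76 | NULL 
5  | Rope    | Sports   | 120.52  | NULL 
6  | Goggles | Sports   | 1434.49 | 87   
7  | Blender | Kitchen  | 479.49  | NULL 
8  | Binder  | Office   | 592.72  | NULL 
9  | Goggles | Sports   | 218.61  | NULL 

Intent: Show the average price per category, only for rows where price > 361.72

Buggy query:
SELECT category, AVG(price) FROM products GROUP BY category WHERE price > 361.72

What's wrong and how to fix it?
Bug: WHERE cannot follow GROUP BY

Fix: Move the WHERE clause before GROUP BY

Corrected query:
SELECT category, AVG(price) FROM products WHERE price > 361.72 GROUP BY category

Result:
category | AVG(price)
---------+-----------
Kitchen  | 834.263333
Office   | 696.12    
Sports   | 1434.49   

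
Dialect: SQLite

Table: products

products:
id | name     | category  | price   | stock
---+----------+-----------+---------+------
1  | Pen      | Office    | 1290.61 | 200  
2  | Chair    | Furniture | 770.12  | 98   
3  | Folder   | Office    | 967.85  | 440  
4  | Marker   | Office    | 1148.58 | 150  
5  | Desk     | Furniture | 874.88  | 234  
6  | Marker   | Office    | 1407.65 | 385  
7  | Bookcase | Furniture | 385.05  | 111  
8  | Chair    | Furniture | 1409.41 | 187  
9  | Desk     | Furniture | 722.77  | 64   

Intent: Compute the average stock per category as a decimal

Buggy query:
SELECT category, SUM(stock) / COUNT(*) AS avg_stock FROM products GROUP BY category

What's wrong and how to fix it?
Bug: Both operands are integers, so '/' performs integer division and truncates

Fix: Multiply by 1.0 (or CAST to REAL) to force floating-point division

Corrected query:
SELECT category, SUM(stock) * 1.0 / COUNT(*) AS avg_stock FROM products GROUP BY category

Result:
category  | avg_stock
----------+----------
Furniture | 138.8    
Office    | 293.75   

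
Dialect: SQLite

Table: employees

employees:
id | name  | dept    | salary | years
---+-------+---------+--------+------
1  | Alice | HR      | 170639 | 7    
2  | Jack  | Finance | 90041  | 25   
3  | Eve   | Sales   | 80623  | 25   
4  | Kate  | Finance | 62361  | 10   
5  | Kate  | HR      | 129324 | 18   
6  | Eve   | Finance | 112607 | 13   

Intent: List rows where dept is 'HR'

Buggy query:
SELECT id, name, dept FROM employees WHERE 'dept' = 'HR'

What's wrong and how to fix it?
Bug: Single quotes denote string literals in SQL; the column name is being compared as a constant string

Fix: Reference the column as dept without single quotes

Corrected query:
SELECT id, name, dept FROM employees WHERE dept = 'HR'

Result:
id | name  | dept
---+-------+-----
1  | Alice | HR  
5  | Kate  | HR  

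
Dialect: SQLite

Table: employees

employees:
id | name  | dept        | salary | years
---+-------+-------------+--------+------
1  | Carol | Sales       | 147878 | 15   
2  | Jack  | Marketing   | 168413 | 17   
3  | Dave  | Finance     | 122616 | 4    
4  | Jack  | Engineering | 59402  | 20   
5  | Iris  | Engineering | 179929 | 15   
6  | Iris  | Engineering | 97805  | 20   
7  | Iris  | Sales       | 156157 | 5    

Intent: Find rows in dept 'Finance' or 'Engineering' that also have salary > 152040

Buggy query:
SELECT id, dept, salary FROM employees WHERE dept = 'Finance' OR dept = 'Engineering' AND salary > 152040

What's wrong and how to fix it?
Bug: AND binds tighter than OR, so this parses as dept = 'Finance' OR (dept = 'Engineering' AND salary > 152040)

Fix: Add parentheses around the OR so the AND applies to both alternatives

Corrected query:
SELECT id, dept, salary FROM employees WHERE (dept = 'Finance' OR dept = 'Engineering') AND salary > 152040

Result:
id | dept        | salary
---+-------------+-------
5  | Engineering | 179929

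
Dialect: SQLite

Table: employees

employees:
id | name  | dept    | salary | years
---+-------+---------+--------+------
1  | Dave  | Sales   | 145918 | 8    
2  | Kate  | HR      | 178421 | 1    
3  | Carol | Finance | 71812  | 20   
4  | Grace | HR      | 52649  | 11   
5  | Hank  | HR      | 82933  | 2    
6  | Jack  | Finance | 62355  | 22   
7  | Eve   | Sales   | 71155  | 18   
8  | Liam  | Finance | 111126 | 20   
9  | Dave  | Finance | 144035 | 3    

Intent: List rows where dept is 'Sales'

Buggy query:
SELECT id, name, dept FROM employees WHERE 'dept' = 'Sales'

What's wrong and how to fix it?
Bug: Single quotes denote string literals in SQL; the column name is being compared as a constant string

Fix: Remove the quotes around the column name (or use double quotes for an identifier)

Corrected query:
SELECT id, name, dept FROM employees WHERE dept = 'Sales'

Result:
id | name | dept 
---+------+------
1  | Dave | Sales
7  | Eve  | Sales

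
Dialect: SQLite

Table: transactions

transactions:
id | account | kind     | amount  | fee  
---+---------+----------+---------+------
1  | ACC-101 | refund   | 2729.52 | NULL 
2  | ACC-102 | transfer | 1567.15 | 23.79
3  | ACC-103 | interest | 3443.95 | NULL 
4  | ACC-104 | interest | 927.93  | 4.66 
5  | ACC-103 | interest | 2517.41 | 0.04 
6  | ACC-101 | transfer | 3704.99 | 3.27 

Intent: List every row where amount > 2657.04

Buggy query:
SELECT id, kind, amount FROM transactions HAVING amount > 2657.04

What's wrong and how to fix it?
Bug: This is a non-aggregate query (no GROUP BY, no aggregates), so in SQLite the HAVING clause is invalid here; a row-level condition belongs in WHERE

Fix: Use WHERE for row-level filtering

Corrected query:
SELECT id, kind, amount FROM transactions WHERE amount > 2657.04

Result:
id | kind     | amount 
---+----------+--------
1  | refund   | 2729.52
3  | interest | 3443.95
6  | transfer | 3704.99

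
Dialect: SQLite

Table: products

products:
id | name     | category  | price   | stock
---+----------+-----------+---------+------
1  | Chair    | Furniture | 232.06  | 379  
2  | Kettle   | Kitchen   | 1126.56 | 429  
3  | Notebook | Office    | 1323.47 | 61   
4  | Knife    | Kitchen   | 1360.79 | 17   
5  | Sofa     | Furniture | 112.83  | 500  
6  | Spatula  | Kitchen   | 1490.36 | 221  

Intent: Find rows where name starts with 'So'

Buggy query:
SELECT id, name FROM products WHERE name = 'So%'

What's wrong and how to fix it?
Bug: '=' compares the literal string including the % character; pattern matching needs LIKE

Fix: Replace '=' with LIKE so 'So%' is treated as a pattern

Corrected query:
SELECT id, name FROM products WHERE name LIKE 'So%'

Result:
id | name
---+-----
5  | Sofa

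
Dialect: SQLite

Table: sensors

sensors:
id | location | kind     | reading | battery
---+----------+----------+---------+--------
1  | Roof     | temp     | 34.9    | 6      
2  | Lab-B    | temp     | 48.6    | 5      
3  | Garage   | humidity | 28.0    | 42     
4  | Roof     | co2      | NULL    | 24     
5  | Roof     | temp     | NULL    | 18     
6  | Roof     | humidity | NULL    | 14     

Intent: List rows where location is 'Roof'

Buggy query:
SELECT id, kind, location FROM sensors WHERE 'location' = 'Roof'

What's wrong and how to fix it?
Bug: Single quotes denote string literals in SQL; the column name is being compared as a constant string

Fix: Remove the quotes around the column name (or use double quotes for an identifier)

Corrected query:
SELECT id, kind, location FROM sensors WHERE location = 'Roof'

Result:
id | kind     | location
---+----------+---------
1  | temp     | Roof    
4  | co2      | Roof    
5  | temp     | Roof    
6  | humidity | Roof    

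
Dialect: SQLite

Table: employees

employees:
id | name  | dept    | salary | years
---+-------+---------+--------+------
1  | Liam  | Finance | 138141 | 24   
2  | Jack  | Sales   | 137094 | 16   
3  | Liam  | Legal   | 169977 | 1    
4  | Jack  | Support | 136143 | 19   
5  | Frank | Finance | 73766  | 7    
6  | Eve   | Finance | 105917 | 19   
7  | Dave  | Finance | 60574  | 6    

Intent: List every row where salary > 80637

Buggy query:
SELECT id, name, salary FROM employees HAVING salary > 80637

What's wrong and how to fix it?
Bug: HAVING filters the output of aggregation, but this query has no GROUP BY and no aggregate functions, so SQLite rejects it (HAVING clause on a non-aggregate query); the condition here is per row

Fix: Replace HAVING with WHERE since the condition applies to individual rows

Corrected query:
SELECT id, name, salary FROM employees WHERE salary > 80637

Result:
id | name | salary
---+------+-------
1  | Liam | 138141
2  | Jack | 137094
3  | Liam | 169977
4  | Jack | 136143
6  | Eve  | 105917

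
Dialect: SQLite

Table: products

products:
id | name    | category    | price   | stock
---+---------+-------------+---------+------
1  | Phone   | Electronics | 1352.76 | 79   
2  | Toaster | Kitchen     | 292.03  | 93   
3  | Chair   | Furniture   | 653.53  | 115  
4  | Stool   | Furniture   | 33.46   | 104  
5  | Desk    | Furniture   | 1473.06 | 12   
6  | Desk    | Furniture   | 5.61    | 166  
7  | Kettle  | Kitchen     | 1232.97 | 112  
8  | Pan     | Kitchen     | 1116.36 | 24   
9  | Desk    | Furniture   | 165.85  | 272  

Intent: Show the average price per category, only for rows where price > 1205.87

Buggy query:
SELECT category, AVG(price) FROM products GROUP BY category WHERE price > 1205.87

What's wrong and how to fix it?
Bug: WHERE cannot follow GROUP BY

Fix: Move the WHERE clause before GROUP BY

Corrected query:
SELECT category, AVG(price) FROM products WHERE price > 1205.87 GROUP BY category

Result:
category    | AVG(price)
------------+-----------
Electronics | 1352.76   
Furniture   | 1473.06   
Kitchen     | 1232.97   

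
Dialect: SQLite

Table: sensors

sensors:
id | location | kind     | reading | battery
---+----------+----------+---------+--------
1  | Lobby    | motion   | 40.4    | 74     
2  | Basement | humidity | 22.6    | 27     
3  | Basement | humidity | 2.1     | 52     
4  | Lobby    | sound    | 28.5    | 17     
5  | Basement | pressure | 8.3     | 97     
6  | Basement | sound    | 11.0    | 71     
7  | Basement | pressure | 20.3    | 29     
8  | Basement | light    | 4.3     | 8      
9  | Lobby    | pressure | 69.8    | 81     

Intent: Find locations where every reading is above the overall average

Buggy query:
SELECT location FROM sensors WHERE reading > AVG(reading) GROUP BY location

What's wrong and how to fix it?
Bug: AVG() is an aggregate; it can't sit directly in WHERE

Fix: Use a subquery for AVG and a HAVING MIN(...) filter so the condition holds for every row in the group

Corrected query:
SELECT location FROM sensors GROUP BY location HAVING MIN(reading) > (SELECT AVG(reading) FROM sensors)

Result:
location
--------
Lobby   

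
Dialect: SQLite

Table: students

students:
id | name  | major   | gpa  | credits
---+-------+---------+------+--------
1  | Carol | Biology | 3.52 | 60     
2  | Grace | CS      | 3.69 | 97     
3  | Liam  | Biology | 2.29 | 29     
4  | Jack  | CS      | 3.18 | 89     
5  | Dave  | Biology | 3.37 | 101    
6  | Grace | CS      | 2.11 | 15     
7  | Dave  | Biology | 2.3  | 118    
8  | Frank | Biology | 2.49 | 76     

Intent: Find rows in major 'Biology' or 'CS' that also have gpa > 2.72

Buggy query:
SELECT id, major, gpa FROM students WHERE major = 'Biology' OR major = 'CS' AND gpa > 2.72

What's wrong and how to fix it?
Bug: AND binds tighter than OR, so this parses as major = 'Biology' OR (major = 'CS' AND gpa > 2.72)

Fix: Group the OR with parentheses (or use IN), then AND the threshold

Corrected query:
SELECT id, major, gpa FROM students WHERE (major = 'Biology' OR major = 'CS') AND gpa > 2.72

Result:
id | major   | gpa 
---+---------+-----
1  | Biology | 3.52
2  | CS      | 3.69
4  | CS      | 3.18
5  | Biology | 3.37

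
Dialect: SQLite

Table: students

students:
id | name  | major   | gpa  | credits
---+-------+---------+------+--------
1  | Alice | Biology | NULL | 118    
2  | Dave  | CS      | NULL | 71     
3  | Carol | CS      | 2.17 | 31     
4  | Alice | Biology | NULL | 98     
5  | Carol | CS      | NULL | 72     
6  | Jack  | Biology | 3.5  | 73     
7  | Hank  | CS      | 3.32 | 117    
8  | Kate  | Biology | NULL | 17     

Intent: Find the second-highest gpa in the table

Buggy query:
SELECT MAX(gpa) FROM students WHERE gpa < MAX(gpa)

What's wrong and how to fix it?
Bug: MAX(gpa) on the right of the comparison is an aggregate-in-WHERE error

Fix: Put the inner MAX in a scalar subquery

Corrected query:
SELECT MAX(gpa) FROM students WHERE gpa < (SELECT MAX(gpa) FROM students)

Result:
MAX(gpa)
--------
3.32    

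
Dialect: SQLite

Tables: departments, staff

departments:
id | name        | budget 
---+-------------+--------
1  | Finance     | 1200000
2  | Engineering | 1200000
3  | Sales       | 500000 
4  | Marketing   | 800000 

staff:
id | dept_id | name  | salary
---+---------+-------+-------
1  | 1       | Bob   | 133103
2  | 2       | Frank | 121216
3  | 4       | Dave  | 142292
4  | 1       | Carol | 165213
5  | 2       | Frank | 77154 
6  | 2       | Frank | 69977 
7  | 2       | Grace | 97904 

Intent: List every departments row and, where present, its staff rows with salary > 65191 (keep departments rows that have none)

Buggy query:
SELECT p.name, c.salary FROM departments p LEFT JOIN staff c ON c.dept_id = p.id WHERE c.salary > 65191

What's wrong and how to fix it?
Bug: A WHERE condition on the right-hand table after LEFT JOIN drops unmatched parents

Fix: Put 'c.salary > 65191' in the JOIN's ON clause instead of WHERE

Corrected query:
SELECT p.name, c.salary FROM departments p LEFT JOIN staff c ON c.dept_id = p.id AND c.salary > 65191

Result:
name        | salary
------------+-------
Finance     | 133103
Finance     | 165213
Engineering | 69977 
Engineering | 77154 
Engineering | 97904 
Engineering | 121216
Sales       | NULL  
Marketing   | 142292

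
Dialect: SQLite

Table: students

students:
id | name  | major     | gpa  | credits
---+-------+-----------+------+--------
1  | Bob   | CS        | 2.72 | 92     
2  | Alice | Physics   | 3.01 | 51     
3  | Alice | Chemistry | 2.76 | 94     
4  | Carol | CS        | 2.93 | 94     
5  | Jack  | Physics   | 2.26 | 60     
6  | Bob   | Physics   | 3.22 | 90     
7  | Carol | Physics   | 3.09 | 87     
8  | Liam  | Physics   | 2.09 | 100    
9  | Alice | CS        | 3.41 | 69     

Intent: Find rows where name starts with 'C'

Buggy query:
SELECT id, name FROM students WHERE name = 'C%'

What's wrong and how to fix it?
Bug: Wildcards only work with LIKE; '=' treats '%' as a literal character

Fix: Replace '=' with LIKE so 'C%' is treated as a pattern

Corrected query:
SELECT id, name FROM students WHERE name LIKE 'C%'

Result:
id | name 
---+------
4  | Carol
7  | Carol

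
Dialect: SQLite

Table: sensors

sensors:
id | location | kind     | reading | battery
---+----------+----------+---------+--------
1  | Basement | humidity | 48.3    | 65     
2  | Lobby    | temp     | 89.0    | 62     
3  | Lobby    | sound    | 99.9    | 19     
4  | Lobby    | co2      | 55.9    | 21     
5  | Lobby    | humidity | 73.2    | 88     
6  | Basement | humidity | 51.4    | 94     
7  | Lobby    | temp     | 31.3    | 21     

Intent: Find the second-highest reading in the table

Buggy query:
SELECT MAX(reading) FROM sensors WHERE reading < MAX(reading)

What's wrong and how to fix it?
Bug: The inner MAX is an aggregate inside WHERE, which is not allowed

Fix: Put the inner MAX in a scalar subquery

Corrected query:
SELECT MAX(reading) FROM sensors WHERE reading < (SELECT MAX(reading) FROM sensors)

Result:
MAX(reading)
------------
89          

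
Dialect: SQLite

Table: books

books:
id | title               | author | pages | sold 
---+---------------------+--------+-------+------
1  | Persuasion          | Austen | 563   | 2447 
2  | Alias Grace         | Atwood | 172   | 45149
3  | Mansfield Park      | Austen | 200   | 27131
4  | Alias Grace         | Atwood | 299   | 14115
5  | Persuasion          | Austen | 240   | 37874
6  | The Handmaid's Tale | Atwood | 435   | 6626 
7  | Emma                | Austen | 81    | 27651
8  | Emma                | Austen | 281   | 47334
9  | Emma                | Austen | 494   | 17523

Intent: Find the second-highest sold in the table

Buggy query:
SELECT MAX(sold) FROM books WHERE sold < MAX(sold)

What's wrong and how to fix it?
Bug: MAX(sold) on the right of the comparison is an aggregate-in-WHERE error

Fix: Put the inner MAX in a scalar subquery

Corrected query:
SELECT MAX(sold) FROM books WHERE sold < (SELECT MAX(sold) FROM books)

Result:
MAX(sold)
---------
45149    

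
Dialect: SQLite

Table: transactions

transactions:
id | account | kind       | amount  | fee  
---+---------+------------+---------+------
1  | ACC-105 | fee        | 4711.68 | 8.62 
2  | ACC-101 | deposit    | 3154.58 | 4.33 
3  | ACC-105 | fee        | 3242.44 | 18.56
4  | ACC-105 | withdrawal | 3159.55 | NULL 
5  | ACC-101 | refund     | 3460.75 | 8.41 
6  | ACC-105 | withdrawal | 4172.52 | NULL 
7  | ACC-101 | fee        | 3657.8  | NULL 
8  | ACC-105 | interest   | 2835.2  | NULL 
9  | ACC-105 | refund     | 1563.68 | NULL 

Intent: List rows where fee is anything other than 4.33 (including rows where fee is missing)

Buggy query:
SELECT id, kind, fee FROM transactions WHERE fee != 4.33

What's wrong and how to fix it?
Bug: Inequality against NULL is unknown, not true; rows with NULL are dropped

Fix: Handle NULL separately with IS NULL alongside the inequality

Corrected query:
SELECT id, kind, fee FROM transactions WHERE fee != 4.33 OR fee IS NULL

Result:
id | kind       | fee  
---+------------+------
1  | fee        | 8.62 
3  | fee        | 18.56
4  | withdrawal | NULL 
5  | refund     | 8.41 
6  | withdrawal | NULL 
7  | fee        | NULL 
8  | interest   | NULL 
9  | refund     | NULL 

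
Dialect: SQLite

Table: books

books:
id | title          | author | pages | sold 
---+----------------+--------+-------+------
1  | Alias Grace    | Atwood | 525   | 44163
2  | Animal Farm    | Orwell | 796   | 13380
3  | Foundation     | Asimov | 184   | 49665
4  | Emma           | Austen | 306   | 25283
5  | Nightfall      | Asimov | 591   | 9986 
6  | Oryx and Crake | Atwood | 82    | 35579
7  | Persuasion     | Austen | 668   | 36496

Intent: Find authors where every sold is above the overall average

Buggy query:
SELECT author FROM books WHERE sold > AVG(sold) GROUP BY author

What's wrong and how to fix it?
Bug: WHERE evaluates per row before aggregation, so AVG() is unavailable

Fix: Compute the overall average in a scalar subquery and compare each group's MIN against it in HAVING

Corrected query:
SELECT author FROM books GROUP BY author HAVING MIN(sold) > (SELECT AVG(sold) FROM books)

Result:
author
------
Atwood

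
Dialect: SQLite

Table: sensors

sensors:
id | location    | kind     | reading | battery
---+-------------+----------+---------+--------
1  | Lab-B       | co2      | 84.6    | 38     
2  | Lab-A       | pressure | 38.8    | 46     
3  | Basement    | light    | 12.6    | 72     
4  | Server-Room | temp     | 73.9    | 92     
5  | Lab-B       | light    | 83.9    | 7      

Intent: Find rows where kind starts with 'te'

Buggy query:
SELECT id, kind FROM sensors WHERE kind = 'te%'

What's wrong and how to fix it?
Bug: '=' compares the literal string including the % character; pattern matching needs LIKE

Fix: Use LIKE for wildcard pattern matching

Corrected query:
SELECT id, kind FROM sensors WHERE kind LIKE 'te%'

Result:
id | kind
---+-----
4  | temp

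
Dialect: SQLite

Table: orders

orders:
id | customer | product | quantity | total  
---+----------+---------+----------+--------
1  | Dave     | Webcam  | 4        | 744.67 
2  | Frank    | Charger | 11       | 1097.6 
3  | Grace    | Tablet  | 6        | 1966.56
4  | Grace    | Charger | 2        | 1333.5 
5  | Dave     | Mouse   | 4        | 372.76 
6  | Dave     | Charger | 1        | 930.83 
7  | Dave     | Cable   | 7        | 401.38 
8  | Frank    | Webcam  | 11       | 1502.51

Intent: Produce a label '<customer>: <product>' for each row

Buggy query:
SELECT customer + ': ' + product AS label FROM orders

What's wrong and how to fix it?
Bug: '+' is numeric addition; on text columns SQLite converts them to 0 instead of concatenating

Fix: Use the || operator for string concatenation

Corrected query:
SELECT customer || ': ' || product AS label FROM orders

Result:
label         
--------------
Dave: Webcam  
Frank: Charger
Grace: Tablet 
Grace: Charger
Dave: Mouse   
Dave: Charger 
Dave: Cable   
Frank: Webcam 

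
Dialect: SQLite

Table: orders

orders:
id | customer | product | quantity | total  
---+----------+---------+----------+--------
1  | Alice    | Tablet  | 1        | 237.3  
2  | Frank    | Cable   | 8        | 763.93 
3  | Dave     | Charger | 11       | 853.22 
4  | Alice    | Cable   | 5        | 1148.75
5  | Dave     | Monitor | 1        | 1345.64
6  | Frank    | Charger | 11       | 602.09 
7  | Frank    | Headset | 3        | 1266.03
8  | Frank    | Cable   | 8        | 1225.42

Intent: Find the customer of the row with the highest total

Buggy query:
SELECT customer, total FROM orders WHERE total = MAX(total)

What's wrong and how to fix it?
Bug: MAX(total) is an aggregate and cannot be used directly in WHERE

Fix: Use a subquery: WHERE total = (SELECT MAX(total) FROM orders)

Corrected query:
SELECT customer, total FROM orders WHERE total = (SELECT MAX(total) FROM orders)

Result:
customer | total  
---------+--------
Dave     | 1345.64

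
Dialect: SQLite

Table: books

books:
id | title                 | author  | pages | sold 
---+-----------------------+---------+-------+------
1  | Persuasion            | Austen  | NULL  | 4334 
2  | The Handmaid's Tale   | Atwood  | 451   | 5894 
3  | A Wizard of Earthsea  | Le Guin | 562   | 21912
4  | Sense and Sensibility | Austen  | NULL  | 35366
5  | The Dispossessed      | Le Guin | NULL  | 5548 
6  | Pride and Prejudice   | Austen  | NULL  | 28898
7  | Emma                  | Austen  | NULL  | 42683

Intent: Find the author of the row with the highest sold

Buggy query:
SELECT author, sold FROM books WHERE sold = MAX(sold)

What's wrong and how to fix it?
Bug: MAX(sold) is an aggregate and cannot be used directly in WHERE

Fix: Use a subquery: WHERE sold = (SELECT MAX(sold) FROM books)

Corrected query:
SELECT author, sold FROM books WHERE sold = (SELECT MAX(sold) FROM books)

Result:
author | sold 
-------+------
Austen | 42683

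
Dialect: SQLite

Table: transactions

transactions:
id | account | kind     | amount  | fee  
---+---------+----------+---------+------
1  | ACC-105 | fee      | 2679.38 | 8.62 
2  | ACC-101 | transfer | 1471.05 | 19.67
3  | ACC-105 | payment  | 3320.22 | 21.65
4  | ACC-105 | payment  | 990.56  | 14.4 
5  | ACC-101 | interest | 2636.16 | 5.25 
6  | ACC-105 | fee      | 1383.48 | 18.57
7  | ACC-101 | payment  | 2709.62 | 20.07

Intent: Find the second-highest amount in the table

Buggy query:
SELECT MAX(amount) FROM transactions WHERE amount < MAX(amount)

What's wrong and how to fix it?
Bug: MAX(amount) on the right of the comparison is an aggregate-in-WHERE error

Fix: Put the inner MAX in a scalar subquery

Corrected query:
SELECT MAX(amount) FROM transactions WHERE amount < (SELECT MAX(amount) FROM transactions)

Result:
MAX(amount)
-----------
2709.62    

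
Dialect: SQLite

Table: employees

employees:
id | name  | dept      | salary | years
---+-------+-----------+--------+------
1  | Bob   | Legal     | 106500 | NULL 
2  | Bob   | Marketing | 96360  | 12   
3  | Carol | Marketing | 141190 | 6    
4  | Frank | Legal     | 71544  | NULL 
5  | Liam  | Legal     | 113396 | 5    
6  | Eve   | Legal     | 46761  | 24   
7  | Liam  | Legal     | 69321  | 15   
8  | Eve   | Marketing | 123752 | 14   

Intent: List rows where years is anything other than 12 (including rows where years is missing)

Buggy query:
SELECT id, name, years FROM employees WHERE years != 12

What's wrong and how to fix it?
Bug: Inequality against NULL is unknown, not true; rows with NULL are dropped

Fix: Add an explicit OR years IS NULL to include the missing-value rows

Corrected query:
SELECT id, name, years FROM employees WHERE years != 12 OR years IS NULL

Result:
id | name  | years
---+-------+------
1  | Bob   | NULL 
3  | Carol | 6    
4  | Frank | NULL 
5  | Liam  | 5    
6  | Eve   | 24   
7  | Liam  | 15   
8  | Eve   | 14   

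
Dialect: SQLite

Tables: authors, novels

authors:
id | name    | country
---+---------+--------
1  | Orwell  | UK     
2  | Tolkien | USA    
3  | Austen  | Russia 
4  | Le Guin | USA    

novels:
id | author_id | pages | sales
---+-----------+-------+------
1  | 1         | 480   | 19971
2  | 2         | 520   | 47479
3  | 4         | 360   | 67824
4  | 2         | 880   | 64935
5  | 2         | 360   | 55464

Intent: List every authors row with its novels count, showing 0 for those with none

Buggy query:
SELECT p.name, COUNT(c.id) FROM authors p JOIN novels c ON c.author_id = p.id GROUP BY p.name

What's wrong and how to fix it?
Bug: INNER JOIN drops authors rows that have no matching novels rows

Fix: Use LEFT JOIN so parents without children still appear (COUNT(c.id) gives 0)

Corrected query:
SELECT p.name, COUNT(c.id) FROM authors p LEFT JOIN novels c ON c.author_id = p.id GROUP BY p.name

Result:
name    | COUNT(c.id)
--------+------------
Austen  | 0          
Le Guin | 1          
Orwell  | 1          
Tolkien | 3          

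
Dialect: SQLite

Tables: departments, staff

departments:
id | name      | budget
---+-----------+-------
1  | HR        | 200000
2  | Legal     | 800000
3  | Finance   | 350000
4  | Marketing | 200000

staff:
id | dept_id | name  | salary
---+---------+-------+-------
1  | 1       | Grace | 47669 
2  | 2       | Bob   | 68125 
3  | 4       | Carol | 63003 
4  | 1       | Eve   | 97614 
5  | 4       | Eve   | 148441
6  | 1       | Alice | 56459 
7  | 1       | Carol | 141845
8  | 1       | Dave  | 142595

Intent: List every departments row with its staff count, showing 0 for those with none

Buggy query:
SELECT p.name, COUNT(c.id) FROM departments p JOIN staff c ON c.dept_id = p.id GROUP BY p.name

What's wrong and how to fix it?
Bug: An inner join excludes parents with zero children

Fix: Switch to LEFT JOIN to retain unmatched parent rows

Corrected query:
SELECT p.name, COUNT(c.id) FROM departments p LEFT JOIN staff c ON c.dept_id = p.id GROUP BY p.name

Result:
name      | COUNT(c.id)
----------+------------
Finance   | 0          
HR        | 5          
Legal     | 1          
Marketing | 2          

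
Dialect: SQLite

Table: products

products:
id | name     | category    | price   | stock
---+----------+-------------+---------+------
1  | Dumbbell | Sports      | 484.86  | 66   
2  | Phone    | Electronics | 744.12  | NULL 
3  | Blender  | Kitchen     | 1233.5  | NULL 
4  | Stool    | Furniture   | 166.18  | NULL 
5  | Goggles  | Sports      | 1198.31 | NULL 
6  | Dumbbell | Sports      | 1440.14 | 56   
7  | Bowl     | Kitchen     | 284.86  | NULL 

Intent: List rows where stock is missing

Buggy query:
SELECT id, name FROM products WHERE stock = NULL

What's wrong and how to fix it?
Bug: '= NULL' is always unknown in SQL three-valued logic, so no rows match

Fix: Replace '= NULL' with 'IS NULL'

Corrected query:
SELECT id, name FROM products WHERE stock IS NULL

Result:
id | name   
---+--------
2  | Phone  
3  | Blender
4  | Stool  
5  | Goggles
7  | Bowl   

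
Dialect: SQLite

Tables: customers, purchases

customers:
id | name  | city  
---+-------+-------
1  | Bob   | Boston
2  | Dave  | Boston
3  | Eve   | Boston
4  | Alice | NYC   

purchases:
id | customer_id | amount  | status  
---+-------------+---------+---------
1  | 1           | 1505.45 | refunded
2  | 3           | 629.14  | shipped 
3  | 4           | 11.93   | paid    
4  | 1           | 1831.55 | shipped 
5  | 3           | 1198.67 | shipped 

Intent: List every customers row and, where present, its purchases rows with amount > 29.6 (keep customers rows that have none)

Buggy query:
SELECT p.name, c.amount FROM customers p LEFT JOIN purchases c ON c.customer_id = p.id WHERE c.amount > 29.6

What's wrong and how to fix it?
Bug: A WHERE condition on the right-hand table after LEFT JOIN drops unmatched parents

Fix: Put 'c.amount > 29.6' in the JOIN's ON clause instead of WHERE

Corrected query:
SELECT p.name, c.amount FROM customers p LEFT JOIN purchases c ON c.customer_id = p.id AND c.amount > 29.6

Result:
name  | amount 
------+--------
Bob   | 1505.45
Bob   | 1831.55
Dave  | NULL   
Eve   | 629.14 
Eve   | 1198.67
Alice | NULL   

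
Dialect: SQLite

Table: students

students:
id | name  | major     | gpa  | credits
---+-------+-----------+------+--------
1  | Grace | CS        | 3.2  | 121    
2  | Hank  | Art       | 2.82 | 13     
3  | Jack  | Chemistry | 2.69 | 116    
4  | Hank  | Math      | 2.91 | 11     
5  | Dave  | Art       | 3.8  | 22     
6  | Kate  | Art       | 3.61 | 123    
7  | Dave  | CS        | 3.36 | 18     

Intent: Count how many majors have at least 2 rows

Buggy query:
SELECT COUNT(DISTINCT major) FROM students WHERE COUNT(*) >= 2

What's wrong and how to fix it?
Bug: WHERE filters individual rows, not groups, so a group-level COUNT is invalid there

Fix: Group first with HAVING COUNT(*) >= 2, then COUNT the resulting groups

Corrected query:
SELECT COUNT(*) FROM (SELECT major FROM students GROUP BY major HAVING COUNT(*) >= 2)

Result:
COUNT(*)
--------
2       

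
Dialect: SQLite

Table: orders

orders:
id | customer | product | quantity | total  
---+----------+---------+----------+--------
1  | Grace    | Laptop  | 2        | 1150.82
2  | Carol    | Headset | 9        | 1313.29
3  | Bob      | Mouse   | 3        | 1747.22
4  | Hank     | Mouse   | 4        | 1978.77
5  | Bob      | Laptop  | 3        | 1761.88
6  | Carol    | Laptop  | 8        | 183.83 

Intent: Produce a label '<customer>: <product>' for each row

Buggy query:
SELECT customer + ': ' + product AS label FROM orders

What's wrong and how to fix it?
Bug: '+' is numeric addition; on text columns SQLite converts them to 0 instead of concatenating

Fix: Use the || operator for string concatenation

Corrected query:
SELECT customer || ': ' || product AS label FROM orders

Result:
label         
--------------
Grace: Laptop 
Carol: Headset
Bob: Mouse    
Hank: Mouse   
Bob: Laptop   
Carol: Laptop 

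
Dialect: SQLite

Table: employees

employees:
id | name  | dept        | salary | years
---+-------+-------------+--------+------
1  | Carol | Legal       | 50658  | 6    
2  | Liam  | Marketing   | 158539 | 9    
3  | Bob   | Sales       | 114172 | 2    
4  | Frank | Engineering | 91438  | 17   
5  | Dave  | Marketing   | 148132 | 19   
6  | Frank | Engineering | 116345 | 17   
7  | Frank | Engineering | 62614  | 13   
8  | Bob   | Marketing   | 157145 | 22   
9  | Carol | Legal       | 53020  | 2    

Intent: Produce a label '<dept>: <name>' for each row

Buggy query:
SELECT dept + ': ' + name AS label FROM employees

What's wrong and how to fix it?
Bug: SQLite uses || for string concatenation; + coerces text to numbers (yielding 0)

Fix: Replace + with || to concatenate text

Corrected query:
SELECT dept || ': ' || name AS label FROM employees

Result:
label             
------------------
Legal: Carol      
Marketing: Liam   
Sales: Bob        
Engineering: Frank
Marketing: Dave   
Engineering: Frank
Engineering: Frank
Marketing: Bob    
Legal: Carol      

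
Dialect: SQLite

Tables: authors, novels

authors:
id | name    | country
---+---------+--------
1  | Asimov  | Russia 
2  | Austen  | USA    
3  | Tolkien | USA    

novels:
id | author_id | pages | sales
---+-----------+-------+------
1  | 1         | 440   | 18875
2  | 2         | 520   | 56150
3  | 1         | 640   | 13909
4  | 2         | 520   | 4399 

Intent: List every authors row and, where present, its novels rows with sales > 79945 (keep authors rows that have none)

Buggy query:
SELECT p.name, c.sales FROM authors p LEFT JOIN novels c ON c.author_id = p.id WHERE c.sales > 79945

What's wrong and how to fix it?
Bug: Filtering c.sales in WHERE discards the NULL rows produced by LEFT JOIN, turning it into an inner join

Fix: Put 'c.sales > 79945' in the JOIN's ON clause instead of WHERE

Corrected query:
SELECT p.name, c.sales FROM authors p LEFT JOIN novels c ON c.author_id = p.id AND c.sales > 79945

Result:
name    | sales
--------+------
Asimov  | NULL 
Austen  | NULL 
Tolkien | NULL 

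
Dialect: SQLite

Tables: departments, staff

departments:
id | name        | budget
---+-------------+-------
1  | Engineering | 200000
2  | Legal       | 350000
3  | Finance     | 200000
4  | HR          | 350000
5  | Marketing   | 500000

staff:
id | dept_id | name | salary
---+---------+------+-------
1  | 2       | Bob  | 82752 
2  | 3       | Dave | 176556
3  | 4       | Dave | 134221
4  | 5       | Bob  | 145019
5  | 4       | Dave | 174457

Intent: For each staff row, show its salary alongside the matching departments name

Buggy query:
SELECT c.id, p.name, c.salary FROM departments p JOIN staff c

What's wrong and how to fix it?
Bug: JOIN with no ON clause produces a cartesian product; every staff row pairs with every departments row

Fix: Add ON c.dept_id = p.id to the JOIN

Corrected query:
SELECT c.id, p.name, c.salary FROM departments p JOIN staff c ON c.dept_id = p.id

Result:
id | name      | salary
---+-----------+-------
1  | Legal     | 82752 
2  | Finance   | 176556
3  | HR        | 134221
4  | Marketing | 145019
5  | HR        | 174457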